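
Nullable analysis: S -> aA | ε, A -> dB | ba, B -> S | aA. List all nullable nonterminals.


A nonterminal is nullable iff some alternative derives ε (directly, or every symbol in it is nullable)
Nullable: {B, S}


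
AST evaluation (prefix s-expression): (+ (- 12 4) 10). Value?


Evaluate inner: (- 12 4) = 8
Evaluate root: (+ 8 10) = 18
Result: 18


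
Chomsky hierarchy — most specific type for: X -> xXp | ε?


Single nonterminal LHS, but x^n p^n is not regular
Classification: Type 2 (Context-Free)


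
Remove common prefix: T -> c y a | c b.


Common prefix: 'c'
Factored: T -> c T', T' -> y a | b


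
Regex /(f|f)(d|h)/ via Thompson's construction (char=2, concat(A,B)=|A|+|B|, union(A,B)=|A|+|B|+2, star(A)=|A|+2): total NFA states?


Syntax tree has 4 char leaf(s), 2 union(s), 0 star(s)
chars contribute 4×2 = 8; each union adds +2; each star adds +2
Total: 8 + 4 + 0 = 12 states


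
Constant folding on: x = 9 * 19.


9 * 19 = 171 at compile time
Optimized: x = 171


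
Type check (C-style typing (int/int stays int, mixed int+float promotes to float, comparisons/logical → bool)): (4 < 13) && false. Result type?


Operand types: bool && bool
Rule: logical operators take bool operands and yield bool
Result type: bool


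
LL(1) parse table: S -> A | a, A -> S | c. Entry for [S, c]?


For [S, c]: 'c' ∈ FIRST(A)
Entry: S -> A


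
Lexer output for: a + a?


Scan left to right, longest-match per lexeme
Tokens: ID(a), OP(+), ID(a)


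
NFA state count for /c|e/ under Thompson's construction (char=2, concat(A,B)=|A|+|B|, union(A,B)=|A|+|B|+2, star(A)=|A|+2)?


Syntax tree has 2 char leaf(s), 1 union(s), 0 star(s)
chars contribute 2×2 = 4; each union adds +2; each star adds +2
Total: 4 + 2 + 0 = 6 states


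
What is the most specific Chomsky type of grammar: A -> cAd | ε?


Single nonterminal LHS, but c^n d^n is not regular
Classification: Type 2 (Context-Free)


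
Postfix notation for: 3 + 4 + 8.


Left to right (same or higher precedence on left)
Postfix: 3 4 + 8 +


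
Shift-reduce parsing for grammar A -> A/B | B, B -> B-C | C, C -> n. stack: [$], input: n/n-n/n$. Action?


no handle on stack; shift 'n'
Action: shift


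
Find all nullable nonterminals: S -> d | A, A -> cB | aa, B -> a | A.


A nonterminal is nullable iff some alternative derives ε (directly, or every symbol in it is nullable)
Nullable: {}


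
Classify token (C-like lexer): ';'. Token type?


Pattern: delimiter/punctuation
Type: PUNCTUATION


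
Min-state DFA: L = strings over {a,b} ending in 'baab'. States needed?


Track the longest suffix of input matching a prefix of 'baab': 5 classes (prefixes of length 0..4)
Minimal DFA: 5 states


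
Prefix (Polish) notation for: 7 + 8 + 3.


left-to-right (same/higher precedence on left): tree is (+ (+ 7 8) 3)
Prefix: + + 7 8 3


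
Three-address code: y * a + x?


Break into single-operator statements:
t1 = y * a
t2 = t1 + x


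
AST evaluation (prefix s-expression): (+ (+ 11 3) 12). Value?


Evaluate inner: (+ 11 3) = 14
Evaluate root: (+ 14 12) = 26
Result: 26


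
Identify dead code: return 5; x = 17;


statement follows a return and is unreachable
Dead: 'x = 17'


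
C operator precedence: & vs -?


'-' is additive (level 9); '&' is bitwise AND (level 5)
Higher level binds tighter
'-' has higher precedence than '&'


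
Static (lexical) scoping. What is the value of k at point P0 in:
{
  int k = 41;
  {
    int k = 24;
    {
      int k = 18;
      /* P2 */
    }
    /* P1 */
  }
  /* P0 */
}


k declared in the same block as P0
k = 41


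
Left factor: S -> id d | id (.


Common prefix: 'id'
Factored: S -> id S', S' -> d | (


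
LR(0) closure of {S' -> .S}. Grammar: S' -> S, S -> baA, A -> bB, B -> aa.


Start: S' -> .S
For each item with dot before a nonterminal B, add B -> .γ for every B-production
Closure: [S' -> .S, S -> .baA]


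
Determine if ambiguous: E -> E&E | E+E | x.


'x&x+x' has two parse trees (no precedence encoded between & and +)
Ambiguous


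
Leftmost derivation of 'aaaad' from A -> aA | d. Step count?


Derivation: A => aA => aaA => aaaA => aaaaA => aaaad
Steps: 5


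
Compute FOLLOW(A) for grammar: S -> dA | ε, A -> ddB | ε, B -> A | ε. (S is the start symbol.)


$ ∈ FOLLOW(S). For each A -> αBβ: add FIRST(β)\{ε} to FOLLOW(B); if β nullable, add FOLLOW(A).
FOLLOW(A) = {$}


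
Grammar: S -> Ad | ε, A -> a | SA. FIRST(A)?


Per alternative of A: FIRST(a) = {a}; FIRST(SA) = {a}
FIRST(A) = {a}


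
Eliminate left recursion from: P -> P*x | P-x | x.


Left-recursive alternatives: P*x, P-x; non-recursive: x
Introduce P': P -> xP', P' -> *xP' | -xP' | ε


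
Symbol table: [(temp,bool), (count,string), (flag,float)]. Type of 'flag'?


Lookup 'flag' → type float


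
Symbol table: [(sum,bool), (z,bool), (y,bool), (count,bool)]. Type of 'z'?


Lookup 'z' → type bool


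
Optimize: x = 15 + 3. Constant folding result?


15 + 3 = 18 at compile time
Optimized: x = 18


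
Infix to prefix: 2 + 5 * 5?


'*' binds tighter: tree is (+ 2 (* 5 5))
Prefix: + 2 * 5 5


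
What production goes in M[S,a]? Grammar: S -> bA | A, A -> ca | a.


For [S, a]: 'a' ∈ FIRST(A)
Entry: S -> A


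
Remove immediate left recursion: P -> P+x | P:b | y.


Left-recursive alternatives: P+x, P:b; non-recursive: y
Introduce P': P -> yP', P' -> +xP' | :bP' | ε


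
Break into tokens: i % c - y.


Scan left to right, longest-match per lexeme
Tokens: ID(i), OP(%), ID(c), OP(-), ID(y)


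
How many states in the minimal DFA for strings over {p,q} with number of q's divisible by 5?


Track (count of q) mod 5: states 0..4, accept at 0
Minimal DFA: 5 states


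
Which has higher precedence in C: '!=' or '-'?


'-' is additive (level 9); '!=' is equality (level 6)
Higher level binds tighter
'-' has higher precedence than '!='


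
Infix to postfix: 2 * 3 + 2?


Left to right (same or higher precedence on left)
Postfix: 2 3 * 2 +


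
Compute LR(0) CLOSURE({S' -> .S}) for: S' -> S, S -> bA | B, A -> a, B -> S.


Start: S' -> .S
For each item with dot before a nonterminal B, add B -> .γ for every B-production
Closure: [S' -> .S, S -> .bA, S -> .B, B -> .S]


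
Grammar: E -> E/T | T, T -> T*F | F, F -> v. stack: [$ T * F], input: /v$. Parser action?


handle 'T*F' on top
Action: reduce (T -> T*F)


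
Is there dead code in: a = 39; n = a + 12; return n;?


a is read by n's definition; n is returned
No dead code


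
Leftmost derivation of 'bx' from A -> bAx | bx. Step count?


Derivation: A => bx
Steps: 1


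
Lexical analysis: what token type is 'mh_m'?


Pattern: letter/underscore followed by alphanumerics, not a keyword
Type: IDENTIFIER


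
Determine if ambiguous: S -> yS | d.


right-linear, alternatives start with distinct terminals 'y' vs 'd': unique leftmost derivation
Unambiguous


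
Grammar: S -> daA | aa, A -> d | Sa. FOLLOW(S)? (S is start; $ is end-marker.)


$ ∈ FOLLOW(S). For each A -> αBβ: add FIRST(β)\{ε} to FOLLOW(B); if β nullable, add FOLLOW(A).
FOLLOW(S) = {$, a}


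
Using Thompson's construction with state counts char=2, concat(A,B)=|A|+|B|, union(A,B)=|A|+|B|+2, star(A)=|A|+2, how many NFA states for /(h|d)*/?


Syntax tree has 2 char leaf(s), 1 union(s), 1 star(s)
chars contribute 2×2 = 4; each union adds +2; each star adds +2
Total: 4 + 2 + 2 = 8 states


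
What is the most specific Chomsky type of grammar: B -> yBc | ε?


Single nonterminal LHS, but y^n c^n is not regular
Classification: Type 2 (Context-Free)


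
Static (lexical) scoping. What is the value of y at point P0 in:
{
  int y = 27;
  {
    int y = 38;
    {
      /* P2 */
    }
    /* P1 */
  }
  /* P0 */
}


y declared in the same block as P0
y = 27


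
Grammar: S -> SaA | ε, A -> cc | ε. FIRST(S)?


Per alternative of S: FIRST(SaA) = {a}; FIRST(ε) = {ε}
FIRST(S) = {a, ε}


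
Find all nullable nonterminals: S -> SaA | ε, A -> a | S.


A nonterminal is nullable iff some alternative derives ε (directly, or every symbol in it is nullable)
Nullable: {A, S}


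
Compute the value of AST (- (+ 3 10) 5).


Evaluate inner: (+ 3 10) = 13
Evaluate root: (- 13 5) = 8
Result: 8


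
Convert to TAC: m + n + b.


Break into single-operator statements:
t1 = m + n
t2 = t1 + b


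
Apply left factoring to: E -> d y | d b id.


Common prefix: 'd'
Factored: E -> d E', E' -> y | b id


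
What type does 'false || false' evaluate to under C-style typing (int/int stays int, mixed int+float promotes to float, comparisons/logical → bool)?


Operand types: bool || bool
Rule: logical operators take bool operands and yield bool
Result type: bool


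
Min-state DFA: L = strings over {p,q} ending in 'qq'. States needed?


Track the longest suffix of input matching a prefix of 'qq': 3 classes (prefixes of length 0..2)
Minimal DFA: 3 states


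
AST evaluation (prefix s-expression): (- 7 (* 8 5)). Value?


Evaluate inner: (* 8 5) = 40
Evaluate root: (- 7 40) = -33
Result: -33


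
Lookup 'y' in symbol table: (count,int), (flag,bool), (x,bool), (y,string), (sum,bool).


Lookup 'y' → type string


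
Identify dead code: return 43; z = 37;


statement follows a return and is unreachable
Dead: 'z = 37'


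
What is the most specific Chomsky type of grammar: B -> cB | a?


Right-linear: every RHS is a terminal or a terminal followed by one nonterminal
Classification: Type 3 (Regular)


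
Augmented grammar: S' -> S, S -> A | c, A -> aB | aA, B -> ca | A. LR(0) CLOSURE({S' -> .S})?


Start: S' -> .S
For each item with dot before a nonterminal B, add B -> .γ for every B-production
Closure: [S' -> .S, S -> .A, S -> .c, A -> .aB, A -> .aA]


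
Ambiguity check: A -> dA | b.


right-linear, alternatives start with distinct terminals 'd' vs 'b': unique leftmost derivation
Unambiguous


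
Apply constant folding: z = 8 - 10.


8 - 10 = -2 at compile time
Optimized: z = -2


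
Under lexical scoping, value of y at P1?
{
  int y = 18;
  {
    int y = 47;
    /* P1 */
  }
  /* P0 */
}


y declared in the same block as P1
y = 47


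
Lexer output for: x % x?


Scan left to right, longest-match per lexeme
Tokens: ID(x), OP(%), ID(x)


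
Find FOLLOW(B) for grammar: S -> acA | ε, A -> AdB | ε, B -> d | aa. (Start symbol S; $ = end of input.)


$ ∈ FOLLOW(S). For each A -> αBβ: add FIRST(β)\{ε} to FOLLOW(B); if β nullable, add FOLLOW(A).
FOLLOW(B) = {$, d}


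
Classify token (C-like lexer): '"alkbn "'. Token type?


Pattern: double-quoted sequence
Type: STRING_LITERAL


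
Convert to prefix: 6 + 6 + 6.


left-to-right (same/higher precedence on left): tree is (+ (+ 6 6) 6)
Prefix: + + 6 6 6


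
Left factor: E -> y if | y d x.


Common prefix: 'y'
Factored: E -> y E', E' -> if | d x


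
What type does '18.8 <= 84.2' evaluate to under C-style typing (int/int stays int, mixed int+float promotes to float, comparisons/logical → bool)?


Operand types: float <= float
Rule: comparison yields bool
Result type: bool


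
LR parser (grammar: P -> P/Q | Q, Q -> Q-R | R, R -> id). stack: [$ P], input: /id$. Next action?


shift '/' to continue P -> P/Q
Action: shift


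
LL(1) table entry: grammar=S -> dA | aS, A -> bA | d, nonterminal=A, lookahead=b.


For [A, b]: 'b' ∈ FIRST(bA)
Entry: A -> bA


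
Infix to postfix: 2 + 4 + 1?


Left to right (same or higher precedence on left)
Postfix: 2 4 + 1 +


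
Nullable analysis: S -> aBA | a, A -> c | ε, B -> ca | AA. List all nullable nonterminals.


A nonterminal is nullable iff some alternative derives ε (directly, or every symbol in it is nullable)
Nullable: {A, B}


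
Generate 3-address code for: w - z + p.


Break into single-operator statements:
t1 = w - z
t2 = t1 + p


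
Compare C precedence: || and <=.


'<=' is relational (level 7); '||' is logical OR (level 1)
Higher level binds tighter
'<=' has higher precedence than '||'


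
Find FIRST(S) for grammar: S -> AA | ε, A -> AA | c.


Per alternative of S: FIRST(AA) = {c}; FIRST(ε) = {ε}
FIRST(S) = {c, ε}


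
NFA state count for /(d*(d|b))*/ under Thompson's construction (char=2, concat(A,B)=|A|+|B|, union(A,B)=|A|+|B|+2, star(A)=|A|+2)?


Syntax tree has 3 char leaf(s), 1 union(s), 2 star(s)
chars contribute 3×2 = 6; each union adds +2; each star adds +2
Total: 6 + 2 + 4 = 12 states


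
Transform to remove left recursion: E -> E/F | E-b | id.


Left-recursive alternatives: E/F, E-b; non-recursive: id
Introduce E': E -> idE', E' -> /FE' | -bE' | ε


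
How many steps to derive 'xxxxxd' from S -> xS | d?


Derivation: S => xS => xxS => xxxS => xxxxS => xxxxxS => xxxxxd
Steps: 6


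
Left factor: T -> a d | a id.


Common prefix: 'a'
Factored: T -> a T', T' -> d | id


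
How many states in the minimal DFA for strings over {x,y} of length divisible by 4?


Track length mod 4: states 0..3, accept at 0
Minimal DFA: 4 states


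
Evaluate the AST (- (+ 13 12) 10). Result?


Evaluate inner: (+ 13 12) = 25
Evaluate root: (- 25 10) = 15
Result: 15


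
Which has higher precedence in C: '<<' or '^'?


'<<' is shift (level 8); '^' is bitwise XOR (level 4)
Higher level binds tighter
'<<' has higher precedence than '^'


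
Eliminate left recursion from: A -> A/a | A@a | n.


Left-recursive alternatives: A/a, A@a; non-recursive: n
Introduce A': A -> nA', A' -> /aA' | @aA' | ε


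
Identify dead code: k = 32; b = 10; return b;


k is assigned but never read
Dead: 'k = 32'


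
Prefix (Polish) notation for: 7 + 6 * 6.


'*' binds tighter: tree is (+ 7 (* 6 6))
Prefix: + 7 * 6 6


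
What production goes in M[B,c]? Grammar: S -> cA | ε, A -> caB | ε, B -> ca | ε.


For [B, c]: 'c' ∈ FIRST(ca)
Entry: B -> ca


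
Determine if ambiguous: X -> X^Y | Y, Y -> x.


precedence layered via separate nonterminal Y: deterministic
Unambiguous


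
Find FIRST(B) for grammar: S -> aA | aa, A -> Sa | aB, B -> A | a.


Per alternative of B: FIRST(A) = {a}; FIRST(a) = {a}
FIRST(B) = {a}


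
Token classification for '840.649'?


Pattern: digits with a decimal point
Type: FLOAT_LITERAL


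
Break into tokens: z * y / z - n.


Scan left to right, longest-match per lexeme
Tokens: ID(z), OP(*), ID(y), OP(/), ID(z), OP(-), ID(n)


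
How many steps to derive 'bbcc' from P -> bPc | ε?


Derivation: P => bPc => bbPcc => bbcc
Steps: 3


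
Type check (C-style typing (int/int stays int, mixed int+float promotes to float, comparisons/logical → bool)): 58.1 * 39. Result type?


Operand types: float * int
Rule: mixed int/float promotes to float; int/int stays int
Result type: float


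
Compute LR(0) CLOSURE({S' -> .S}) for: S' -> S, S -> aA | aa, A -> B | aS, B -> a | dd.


Start: S' -> .S
For each item with dot before a nonterminal B, add B -> .γ for every B-production
Closure: [S' -> .S, S -> .aA, S -> .aa]


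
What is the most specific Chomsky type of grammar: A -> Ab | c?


Left-linear: every RHS is a terminal or one nonterminal followed by a terminal
Classification: Type 3 (Regular)


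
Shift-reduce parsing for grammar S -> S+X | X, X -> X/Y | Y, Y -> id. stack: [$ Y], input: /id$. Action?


'Y' (not preceded by X/) is the handle for X -> Y
Action: reduce (X -> Y)


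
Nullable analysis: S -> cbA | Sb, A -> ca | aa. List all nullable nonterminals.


A nonterminal is nullable iff some alternative derives ε (directly, or every symbol in it is nullable)
Nullable: {}


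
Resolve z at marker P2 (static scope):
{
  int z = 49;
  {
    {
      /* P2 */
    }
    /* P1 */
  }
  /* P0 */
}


P2's block does not declare z; resolves to the enclosing declaration at depth 0
z = 49


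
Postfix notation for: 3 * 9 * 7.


Left to right (same or higher precedence on left)
Postfix: 3 9 * 7 *


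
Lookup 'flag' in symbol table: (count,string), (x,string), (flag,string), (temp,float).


Lookup 'flag' → type string


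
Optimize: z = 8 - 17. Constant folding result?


8 - 17 = -9 at compile time
Optimized: z = -9


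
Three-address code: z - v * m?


Break into single-operator statements:
t1 = v * m
t2 = z - t1


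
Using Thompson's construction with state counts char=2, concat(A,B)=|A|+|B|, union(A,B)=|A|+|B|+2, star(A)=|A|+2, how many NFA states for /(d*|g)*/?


Syntax tree has 2 char leaf(s), 1 union(s), 2 star(s)
chars contribute 2×2 = 4; each union adds +2; each star adds +2
Total: 4 + 2 + 4 = 10 states


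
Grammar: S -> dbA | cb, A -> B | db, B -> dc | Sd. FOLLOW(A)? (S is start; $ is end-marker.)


$ ∈ FOLLOW(S). For each A -> αBβ: add FIRST(β)\{ε} to FOLLOW(B); if β nullable, add FOLLOW(A).
FOLLOW(A) = {$, d}


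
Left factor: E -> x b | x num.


Common prefix: 'x'
Factored: E -> x E', E' -> b | num


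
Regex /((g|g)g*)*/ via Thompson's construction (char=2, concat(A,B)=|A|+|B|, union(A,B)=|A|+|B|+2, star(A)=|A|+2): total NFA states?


Syntax tree has 3 char leaf(s), 1 union(s), 2 star(s)
chars contribute 3×2 = 6; each union adds +2; each star adds +2
Total: 6 + 2 + 4 = 12 states


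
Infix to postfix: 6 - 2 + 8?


Left to right (same or higher precedence on left)
Postfix: 6 2 - 8 +


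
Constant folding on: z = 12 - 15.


12 - 15 = -3 at compile time
Optimized: z = -3


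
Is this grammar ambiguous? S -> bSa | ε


balanced b^n…a^n: each string has a unique parse
Unambiguous


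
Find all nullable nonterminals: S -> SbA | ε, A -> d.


A nonterminal is nullable iff some alternative derives ε (directly, or every symbol in it is nullable)
Nullable: {S}


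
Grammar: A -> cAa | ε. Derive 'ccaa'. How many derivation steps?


Derivation: A => cAa => ccAaa => ccaa
Steps: 3


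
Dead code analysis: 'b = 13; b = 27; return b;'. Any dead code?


first assignment to b is overwritten before any read
Dead: 'b = 13'


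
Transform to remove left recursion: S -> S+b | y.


Left-recursive alternatives: S+b; non-recursive: y
Introduce S': S -> yS', S' -> +bS' | ε


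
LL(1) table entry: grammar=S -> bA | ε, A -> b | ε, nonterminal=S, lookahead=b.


For [S, b]: 'b' ∈ FIRST(bA)
Entry: S -> bA


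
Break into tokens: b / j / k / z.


Scan left to right, longest-match per lexeme
Tokens: ID(b), OP(/), ID(j), OP(/), ID(k), OP(/), ID(z)


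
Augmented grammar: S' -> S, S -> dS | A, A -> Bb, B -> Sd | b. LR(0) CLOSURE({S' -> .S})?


Start: S' -> .S
For each item with dot before a nonterminal B, add B -> .γ for every B-production
Closure: [S' -> .S, S -> .dS, S -> .A, A -> .Bb, B -> .Sd, B -> .b]


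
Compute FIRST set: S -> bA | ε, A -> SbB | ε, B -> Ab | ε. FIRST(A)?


Per alternative of A: FIRST(SbB) = {b}; FIRST(ε) = {ε}
FIRST(A) = {b, ε}


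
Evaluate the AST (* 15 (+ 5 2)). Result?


Evaluate inner: (+ 5 2) = 7
Evaluate root: (* 15 7) = 105
Result: 105


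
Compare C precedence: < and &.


'<' is relational (level 7); '&' is bitwise AND (level 5)
Higher level binds tighter
'<' has higher precedence than '&'


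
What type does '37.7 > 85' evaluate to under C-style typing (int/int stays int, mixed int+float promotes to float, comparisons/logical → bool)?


Operand types: float > int
Rule: comparison yields bool
Result type: bool


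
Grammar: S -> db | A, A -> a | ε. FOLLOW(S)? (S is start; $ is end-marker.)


$ ∈ FOLLOW(S). For each A -> αBβ: add FIRST(β)\{ε} to FOLLOW(B); if β nullable, add FOLLOW(A).
FOLLOW(S) = {$}


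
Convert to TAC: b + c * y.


Break into single-operator statements:
t1 = c * y
t2 = b + t1


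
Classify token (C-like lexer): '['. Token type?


Pattern: delimiter/punctuation
Type: PUNCTUATION


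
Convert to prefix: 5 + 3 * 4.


'*' binds tighter: tree is (+ 5 (* 3 4))
Prefix: + 5 * 3 4


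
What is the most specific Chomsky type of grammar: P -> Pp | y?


Left-linear: every RHS is a terminal or one nonterminal followed by a terminal
Classification: Type 3 (Regular)


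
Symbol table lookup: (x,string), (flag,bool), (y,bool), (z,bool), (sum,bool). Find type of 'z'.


Lookup 'z' → type bool


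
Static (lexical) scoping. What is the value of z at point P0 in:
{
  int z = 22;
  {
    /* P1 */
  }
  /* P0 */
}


z declared in the same block as P0
z = 22


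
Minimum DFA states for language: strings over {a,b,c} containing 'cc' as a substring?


KMP-style automaton: 2 progress states + 1 absorbing accept = 3
Minimal DFA: 3 states


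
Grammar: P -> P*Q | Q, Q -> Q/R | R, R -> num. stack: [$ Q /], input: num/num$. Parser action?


no handle; shift 'num'
Action: shift


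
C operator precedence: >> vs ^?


'>>' is shift (level 8); '^' is bitwise XOR (level 4)
Higher level binds tighter
'>>' has higher precedence than '^'


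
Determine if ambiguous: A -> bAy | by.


balanced b^n…y^n: each string has a unique parse
Unambiguous


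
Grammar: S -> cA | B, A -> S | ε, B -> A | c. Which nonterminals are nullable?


A nonterminal is nullable iff some alternative derives ε (directly, or every symbol in it is nullable)
Nullable: {A, B, S}


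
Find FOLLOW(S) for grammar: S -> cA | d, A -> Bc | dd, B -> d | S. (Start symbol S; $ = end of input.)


$ ∈ FOLLOW(S). For each A -> αBβ: add FIRST(β)\{ε} to FOLLOW(B); if β nullable, add FOLLOW(A).
FOLLOW(S) = {$, c}


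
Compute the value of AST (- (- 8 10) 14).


Evaluate inner: (- 8 10) = -2
Evaluate root: (- -2 14) = -16
Result: -16


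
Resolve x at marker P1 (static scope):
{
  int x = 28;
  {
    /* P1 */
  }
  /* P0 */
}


P1's block does not declare x; resolves to the enclosing declaration at depth 0
x = 28


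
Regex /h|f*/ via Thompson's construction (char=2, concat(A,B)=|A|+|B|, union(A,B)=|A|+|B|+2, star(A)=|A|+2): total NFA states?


Syntax tree has 2 char leaf(s), 1 union(s), 1 star(s)
chars contribute 2×2 = 4; each union adds +2; each star adds +2
Total: 4 + 2 + 2 = 8 states


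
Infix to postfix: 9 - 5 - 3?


Left to right (same or higher precedence on left)
Postfix: 9 5 - 3 -


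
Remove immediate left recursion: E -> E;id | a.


Left-recursive alternatives: E;id; non-recursive: a
Introduce E': E -> aE', E' -> ;idE' | ε


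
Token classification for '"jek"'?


Pattern: double-quoted sequence
Type: STRING_LITERAL


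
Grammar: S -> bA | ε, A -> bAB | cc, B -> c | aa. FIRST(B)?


Per alternative of B: FIRST(c) = {c}; FIRST(aa) = {a}
FIRST(B) = {a, c}


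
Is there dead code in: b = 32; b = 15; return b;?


first assignment to b is overwritten before any read
Dead: 'b = 32'


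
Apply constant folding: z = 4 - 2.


4 - 2 = 2 at compile time
Optimized: z = 2


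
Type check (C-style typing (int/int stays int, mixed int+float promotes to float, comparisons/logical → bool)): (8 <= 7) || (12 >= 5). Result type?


Operand types: bool || bool
Rule: logical operators take bool operands and yield bool
Result type: bool


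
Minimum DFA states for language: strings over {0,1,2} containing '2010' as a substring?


KMP-style automaton: 4 progress states + 1 absorbing accept = 5
Minimal DFA: 5 states


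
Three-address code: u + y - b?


Break into single-operator statements:
t1 = u + y
t2 = t1 - b


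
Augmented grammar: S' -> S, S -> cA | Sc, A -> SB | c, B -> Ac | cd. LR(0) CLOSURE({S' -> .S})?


Start: S' -> .S
For each item with dot before a nonterminal B, add B -> .γ for every B-production
Closure: [S' -> .S, S -> .cA, S -> .Sc]


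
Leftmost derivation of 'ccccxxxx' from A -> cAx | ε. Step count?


Derivation: A => cAx => ccAxx => cccAxxx => ccccAxxxx => ccccxxxx
Steps: 5


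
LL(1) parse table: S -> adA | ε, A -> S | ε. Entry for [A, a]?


For [A, a]: 'a' ∈ FIRST(S)
Entry: A -> S


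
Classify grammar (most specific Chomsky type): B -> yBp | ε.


Single nonterminal LHS, but y^n p^n is not regular
Classification: Type 2 (Context-Free)


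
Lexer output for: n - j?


Scan left to right, longest-match per lexeme
Tokens: ID(n), OP(-), ID(j)


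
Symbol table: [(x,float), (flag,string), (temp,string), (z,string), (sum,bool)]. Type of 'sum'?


Lookup 'sum' → type bool


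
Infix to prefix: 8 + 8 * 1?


'*' binds tighter: tree is (+ 8 (* 8 1))
Prefix: + 8 * 8 1


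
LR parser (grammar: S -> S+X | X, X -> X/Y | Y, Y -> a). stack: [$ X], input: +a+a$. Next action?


lookahead ∉ {/} so X won't extend; reduce S -> X
Action: reduce (S -> X)


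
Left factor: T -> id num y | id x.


Common prefix: 'id'
Factored: T -> id T', T' -> num y | x


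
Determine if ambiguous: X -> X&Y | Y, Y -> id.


precedence layered via separate nonterminal Y: deterministic
Unambiguous


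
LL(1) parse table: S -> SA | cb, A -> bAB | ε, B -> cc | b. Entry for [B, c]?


For [B, c]: 'c' ∈ FIRST(cc)
Entry: B -> cc


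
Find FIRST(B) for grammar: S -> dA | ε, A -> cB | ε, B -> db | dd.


Per alternative of B: FIRST(db) = {d}; FIRST(dd) = {d}
FIRST(B) = {d}


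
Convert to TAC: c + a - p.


Break into single-operator statements:
t1 = c + a
t2 = t1 - p


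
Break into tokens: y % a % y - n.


Scan left to right, longest-match per lexeme
Tokens: ID(y), OP(%), ID(a), OP(%), ID(y), OP(-), ID(n)


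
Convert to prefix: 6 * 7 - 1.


left-to-right (same/higher precedence on left): tree is (- (* 6 7) 1)
Prefix: - * 6 7 1


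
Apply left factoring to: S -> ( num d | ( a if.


Common prefix: '('
Factored: S -> ( S', S' -> num d | a if


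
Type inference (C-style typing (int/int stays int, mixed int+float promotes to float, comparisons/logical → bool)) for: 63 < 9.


Operand types: int < int
Rule: comparison yields bool
Result type: bool


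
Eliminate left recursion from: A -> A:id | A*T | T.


Left-recursive alternatives: A:id, A*T; non-recursive: T
Introduce A': A -> TA', A' -> :idA' | *TA' | ε


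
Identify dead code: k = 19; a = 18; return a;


k is assigned but never read
Dead: 'k = 19'


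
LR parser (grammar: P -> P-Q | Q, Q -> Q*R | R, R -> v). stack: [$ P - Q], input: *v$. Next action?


'*' can extend Q; shift to build Q -> Q*R
Action: shift


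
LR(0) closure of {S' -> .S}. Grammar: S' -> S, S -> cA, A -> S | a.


Start: S' -> .S
For each item with dot before a nonterminal B, add B -> .γ for every B-production
Closure: [S' -> .S, S -> .cA]


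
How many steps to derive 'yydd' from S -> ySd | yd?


Derivation: S => ySd => yydd
Steps: 2


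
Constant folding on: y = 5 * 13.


5 * 13 = 65 at compile time
Optimized: y = 65


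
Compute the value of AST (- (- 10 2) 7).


Evaluate inner: (- 10 2) = 8
Evaluate root: (- 8 7) = 1
Result: 1


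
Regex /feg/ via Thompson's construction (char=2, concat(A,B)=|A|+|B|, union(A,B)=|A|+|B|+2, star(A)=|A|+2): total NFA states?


Syntax tree has 3 char leaf(s), 0 union(s), 0 star(s)
chars contribute 3×2 = 6; each union adds +2; each star adds +2
Total: 6 + 0 + 0 = 6 states


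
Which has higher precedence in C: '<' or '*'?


'*' is multiplicative (level 10); '<' is relational (level 7)
Higher level binds tighter
'*' has higher precedence than '<'


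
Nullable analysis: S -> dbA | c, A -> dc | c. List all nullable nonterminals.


A nonterminal is nullable iff some alternative derives ε (directly, or every symbol in it is nullable)
Nullable: {}


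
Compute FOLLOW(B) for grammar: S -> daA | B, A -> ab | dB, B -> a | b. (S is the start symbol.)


$ ∈ FOLLOW(S). For each A -> αBβ: add FIRST(β)\{ε} to FOLLOW(B); if β nullable, add FOLLOW(A).
FOLLOW(B) = {$}


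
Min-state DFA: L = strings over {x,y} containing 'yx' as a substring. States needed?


KMP-style automaton: 2 progress states + 1 absorbing accept = 3
Minimal DFA: 3 states


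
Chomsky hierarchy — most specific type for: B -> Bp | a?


Left-linear: every RHS is a terminal or one nonterminal followed by a terminal
Classification: Type 3 (Regular)


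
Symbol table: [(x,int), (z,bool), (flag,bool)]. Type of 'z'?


Lookup 'z' → type bool


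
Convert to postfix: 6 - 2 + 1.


Left to right (same or higher precedence on left)
Postfix: 6 2 - 1 +


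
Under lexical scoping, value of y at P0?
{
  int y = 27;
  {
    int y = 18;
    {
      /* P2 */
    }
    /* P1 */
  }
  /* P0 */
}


y declared in the same block as P0
y = 27


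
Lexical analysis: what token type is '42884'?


Pattern: digits only
Type: INTEGER_LITERAL


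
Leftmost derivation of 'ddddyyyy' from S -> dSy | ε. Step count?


Derivation: S => dSy => ddSyy => dddSyyy => ddddSyyyy => ddddyyyy
Steps: 5


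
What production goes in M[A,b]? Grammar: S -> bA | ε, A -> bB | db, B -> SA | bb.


For [A, b]: 'b' ∈ FIRST(bB)
Entry: A -> bB


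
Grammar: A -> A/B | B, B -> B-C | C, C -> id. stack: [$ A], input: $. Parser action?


start symbol A on stack, input exhausted
Action: accept


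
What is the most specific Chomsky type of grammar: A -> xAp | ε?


Single nonterminal LHS, but x^n p^n is not regular
Classification: Type 2 (Context-Free)


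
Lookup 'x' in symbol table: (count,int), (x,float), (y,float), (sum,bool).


Lookup 'x' → type float


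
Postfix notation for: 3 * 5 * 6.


Left to right (same or higher precedence on left)
Postfix: 3 5 * 6 *


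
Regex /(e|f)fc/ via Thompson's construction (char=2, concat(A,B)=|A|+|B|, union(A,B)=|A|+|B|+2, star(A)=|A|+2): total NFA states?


Syntax tree has 4 char leaf(s), 1 union(s), 0 star(s)
chars contribute 4×2 = 8; each union adds +2; each star adds +2
Total: 8 + 2 + 0 = 10 states


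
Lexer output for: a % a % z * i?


Scan left to right, longest-match per lexeme
Tokens: ID(a), OP(%), ID(a), OP(%), ID(z), OP(*), ID(i)


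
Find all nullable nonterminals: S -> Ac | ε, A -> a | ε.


A nonterminal is nullable iff some alternative derives ε (directly, or every symbol in it is nullable)
Nullable: {A, S}


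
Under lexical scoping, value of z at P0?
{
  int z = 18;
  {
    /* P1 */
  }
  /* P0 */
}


z declared in the same block as P0
z = 18


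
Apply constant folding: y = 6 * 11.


6 * 11 = 66 at compile time
Optimized: y = 66


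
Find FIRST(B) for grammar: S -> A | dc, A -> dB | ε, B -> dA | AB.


Per alternative of B: FIRST(dA) = {d}; FIRST(AB) = {d}
FIRST(B) = {d}


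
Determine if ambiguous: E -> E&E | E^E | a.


'a&a^a' has two parse trees (no precedence encoded between & and ^)
Ambiguous


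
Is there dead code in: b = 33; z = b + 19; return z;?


b is read by z's definition; z is returned
No dead code


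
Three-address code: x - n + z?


Break into single-operator statements:
t1 = x - n
t2 = t1 + z


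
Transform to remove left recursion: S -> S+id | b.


Left-recursive alternatives: S+id; non-recursive: b
Introduce S': S -> bS', S' -> +idS' | ε


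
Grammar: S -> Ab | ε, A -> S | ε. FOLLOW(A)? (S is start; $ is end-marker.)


$ ∈ FOLLOW(S). For each A -> αBβ: add FIRST(β)\{ε} to FOLLOW(B); if β nullable, add FOLLOW(A).
FOLLOW(A) = {b}


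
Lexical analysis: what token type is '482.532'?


Pattern: digits with a decimal point
Type: FLOAT_LITERAL


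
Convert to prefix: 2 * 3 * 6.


left-to-right (same/higher precedence on left): tree is (* (* 2 3) 6)
Prefix: * * 2 3 6


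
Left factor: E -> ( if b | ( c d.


Common prefix: '('
Factored: E -> ( E', E' -> if b | c d


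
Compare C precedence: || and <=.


'<=' is relational (level 7); '||' is logical OR (level 1)
Higher level binds tighter
'<=' has higher precedence than '||'


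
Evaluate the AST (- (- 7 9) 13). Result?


Evaluate inner: (- 7 9) = -2
Evaluate root: (- -2 13) = -15
Result: -15


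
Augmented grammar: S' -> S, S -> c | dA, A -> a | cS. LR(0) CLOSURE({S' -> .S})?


Start: S' -> .S
For each item with dot before a nonterminal B, add B -> .γ for every B-production
Closure: [S' -> .S, S -> .c, S -> .dA]


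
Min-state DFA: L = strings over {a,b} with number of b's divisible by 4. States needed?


Track (count of b) mod 4: states 0..3, accept at 0
Minimal DFA: 4 states


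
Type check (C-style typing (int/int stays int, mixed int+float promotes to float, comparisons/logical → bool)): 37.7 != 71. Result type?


Operand types: float != int
Rule: comparison yields bool
Result type: bool


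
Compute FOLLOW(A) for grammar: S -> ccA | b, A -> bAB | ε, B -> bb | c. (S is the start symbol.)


$ ∈ FOLLOW(S). For each A -> αBβ: add FIRST(β)\{ε} to FOLLOW(B); if β nullable, add FOLLOW(A).
FOLLOW(A) = {$, b, c}


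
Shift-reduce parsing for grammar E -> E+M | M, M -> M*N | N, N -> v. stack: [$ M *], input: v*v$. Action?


no handle; shift 'v'
Action: shift


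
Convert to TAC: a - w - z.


Break into single-operator statements:
t1 = a - w
t2 = t1 - z


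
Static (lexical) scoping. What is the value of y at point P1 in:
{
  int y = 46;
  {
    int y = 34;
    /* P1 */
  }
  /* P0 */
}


y declared in the same block as P1
y = 34


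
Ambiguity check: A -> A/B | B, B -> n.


precedence layered via separate nonterminal B: deterministic
Unambiguous


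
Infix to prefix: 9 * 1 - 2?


left-to-right (same/higher precedence on left): tree is (- (* 9 1) 2)
Prefix: - * 9 1 2


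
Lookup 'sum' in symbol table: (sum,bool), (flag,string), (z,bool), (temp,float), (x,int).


Lookup 'sum' → type bool


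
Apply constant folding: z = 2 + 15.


2 + 15 = 17 at compile time
Optimized: z = 17


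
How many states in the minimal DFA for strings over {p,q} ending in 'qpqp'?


Track the longest suffix of input matching a prefix of 'qpqp': 5 classes (prefixes of length 0..4)
Minimal DFA: 5 states


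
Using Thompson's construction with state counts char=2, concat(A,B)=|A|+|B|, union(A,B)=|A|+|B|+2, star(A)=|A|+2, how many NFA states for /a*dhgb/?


Syntax tree has 5 char leaf(s), 0 union(s), 1 star(s)
chars contribute 5×2 = 10; each union adds +2; each star adds +2
Total: 10 + 0 + 2 = 12 states


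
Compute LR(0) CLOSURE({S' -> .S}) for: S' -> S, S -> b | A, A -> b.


Start: S' -> .S
For each item with dot before a nonterminal B, add B -> .γ for every B-production
Closure: [S' -> .S, S -> .b, S -> .A, A -> .b]


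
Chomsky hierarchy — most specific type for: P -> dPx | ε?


Single nonterminal LHS, but d^n x^n is not regular
Classification: Type 2 (Context-Free)


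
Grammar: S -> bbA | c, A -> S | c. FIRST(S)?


Per alternative of S: FIRST(bbA) = {b}; FIRST(c) = {c}
FIRST(S) = {b, c}


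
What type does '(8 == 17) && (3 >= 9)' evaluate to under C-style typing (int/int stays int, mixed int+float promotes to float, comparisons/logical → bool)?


Operand types: bool && bool
Rule: logical operators take bool operands and yield bool
Result type: bool


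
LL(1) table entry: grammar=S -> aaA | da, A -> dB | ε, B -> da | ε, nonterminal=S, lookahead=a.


For [S, a]: 'a' ∈ FIRST(aaA)
Entry: S -> aaA


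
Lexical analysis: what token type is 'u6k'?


Pattern: letter/underscore followed by alphanumerics, not a keyword
Type: IDENTIFIER


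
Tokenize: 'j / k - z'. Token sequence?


Scan left to right, longest-match per lexeme
Tokens: ID(j), OP(/), ID(k), OP(-), ID(z)


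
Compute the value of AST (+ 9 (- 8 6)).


Evaluate inner: (- 8 6) = 2
Evaluate root: (+ 9 2) = 11
Result: 11


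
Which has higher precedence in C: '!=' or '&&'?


'!=' is equality (level 6); '&&' is logical AND (level 2)
Higher level binds tighter
'!=' has higher precedence than '&&'


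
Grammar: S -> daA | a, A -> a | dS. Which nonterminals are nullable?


A nonterminal is nullable iff some alternative derives ε (directly, or every symbol in it is nullable)
Nullable: {}


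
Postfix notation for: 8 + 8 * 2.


* has higher precedence, evaluate 8*2 first
Postfix: 8 8 2 * +


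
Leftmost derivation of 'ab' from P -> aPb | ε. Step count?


Derivation: P => aPb => ab
Steps: 2


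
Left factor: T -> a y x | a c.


Common prefix: 'a'
Factored: T -> a T', T' -> y x | c


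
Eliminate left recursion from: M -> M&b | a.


Left-recursive alternatives: M&b; non-recursive: a
Introduce M': M -> aM', M' -> &bM' | ε


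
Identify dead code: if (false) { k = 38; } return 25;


condition is constant false, so the whole block is unreachable
Dead: 'if (false) { k = 38; }'


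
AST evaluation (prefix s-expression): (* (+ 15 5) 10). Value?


Evaluate inner: (+ 15 5) = 20
Evaluate root: (* 20 10) = 200
Result: 200


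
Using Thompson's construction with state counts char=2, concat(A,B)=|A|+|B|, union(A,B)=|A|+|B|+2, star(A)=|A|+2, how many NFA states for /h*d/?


Syntax tree has 2 char leaf(s), 0 union(s), 1 star(s)
chars contribute 2×2 = 4; each union adds +2; each star adds +2
Total: 4 + 0 + 2 = 6 states


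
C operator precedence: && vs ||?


'&&' is logical AND (level 2); '||' is logical OR (level 1)
Higher level binds tighter
'&&' has higher precedence than '||'


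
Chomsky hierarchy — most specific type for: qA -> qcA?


LHS has context (more than one symbol) and |LHS| ≤ |RHS|
Classification: Type 1 (Context-Sensitive)


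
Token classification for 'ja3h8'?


Pattern: letter/underscore followed by alphanumerics, not a keyword
Type: IDENTIFIER


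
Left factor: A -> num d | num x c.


Common prefix: 'num'
Factored: A -> num A', A' -> d | x c


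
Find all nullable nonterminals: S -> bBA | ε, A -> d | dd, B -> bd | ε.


A nonterminal is nullable iff some alternative derives ε (directly, or every symbol in it is nullable)
Nullable: {B, S}


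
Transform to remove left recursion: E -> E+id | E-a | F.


Left-recursive alternatives: E+id, E-a; non-recursive: F
Introduce E': E -> FE', E' -> +idE' | -aE' | ε


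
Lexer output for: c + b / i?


Scan left to right, longest-match per lexeme
Tokens: ID(c), OP(+), ID(b), OP(/), ID(i)


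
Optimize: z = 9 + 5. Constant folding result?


9 + 5 = 14 at compile time
Optimized: z = 14


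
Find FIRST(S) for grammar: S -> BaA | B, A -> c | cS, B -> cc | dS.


Per alternative of S: FIRST(BaA) = {c, d}; FIRST(B) = {c, d}
FIRST(S) = {c, d}


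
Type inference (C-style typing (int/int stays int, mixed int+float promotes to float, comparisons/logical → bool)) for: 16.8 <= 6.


Operand types: float <= int
Rule: comparison yields bool
Result type: bool


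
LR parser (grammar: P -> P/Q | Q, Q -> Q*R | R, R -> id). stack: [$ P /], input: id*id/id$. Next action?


no handle ('P/' is not any RHS); shift 'id'
Action: shift


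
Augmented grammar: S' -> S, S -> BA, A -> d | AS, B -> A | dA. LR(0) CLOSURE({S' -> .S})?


Start: S' -> .S
For each item with dot before a nonterminal B, add B -> .γ for every B-production
Closure: [S' -> .S, S -> .BA, B -> .A, B -> .dA, A -> .d, A -> .AS]


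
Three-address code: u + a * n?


Break into single-operator statements:
t1 = a * n
t2 = u + t1


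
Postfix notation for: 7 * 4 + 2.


Left to right (same or higher precedence on left)
Postfix: 7 4 * 2 +
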